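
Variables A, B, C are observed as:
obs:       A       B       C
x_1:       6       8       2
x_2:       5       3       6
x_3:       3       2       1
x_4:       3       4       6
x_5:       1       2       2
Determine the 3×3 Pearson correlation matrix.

Step 1 — column means:
  mean(A) = (6 + 5 + 3 + 3 + 1) / 5 = 18/5 = 3.6
  mean(B) = (8 + 3 + 2 + 4 + 2) / 5 = 19/5 = 3.8
  mean(C) = (2 + 6 + 1 + 6 + 2) / 5 = 17/5 = 3.4

Step 2 — sample variances and covariances s[i,j] = (1/(n-1)) · Σ_k (x_{k,i} - mean_i) · (x_{k,j} - mean_j), with n-1 = 4:
  s[A,A] = ((2.4)·(2.4) + (1.4)·(1.4) + (-0.6)·(-0.6) + (-0.6)·(-0.6) + (-2.6)·(-2.6)) / 4 = 15.2/4 = 3.8
  s[A,B] = ((2.4)·(4.2) + (1.4)·(-0.8) + (-0.6)·(-1.8) + (-0.6)·(0.2) + (-2.6)·(-1.8)) / 4 = 14.6/4 = 3.65
  s[A,C] = ((2.4)·(-1.4) + (1.4)·(2.6) + (-0.6)·(-2.4) + (-0.6)·(2.6) + (-2.6)·(-1.4)) / 4 = 3.8/4 = 0.95
  s[B,B] = ((4.2)·(4.2) + (-0.8)·(-0.8) + (-1.8)·(-1.8) + (0.2)·(0.2) + (-1.8)·(-1.8)) / 4 = 24.8/4 = 6.2
  s[B,C] = ((4.2)·(-1.4) + (-0.8)·(2.6) + (-1.8)·(-2.4) + (0.2)·(2.6) + (-1.8)·(-1.4)) / 4 = -0.6/4 = -0.15
  s[C,C] = ((-1.4)·(-1.4) + (2.6)·(2.6) + (-2.4)·(-2.4) + (2.6)·(2.6) + (-1.4)·(-1.4)) / 4 = 23.2/4 = 5.8
  Sample standard deviations s_i = √(s[i,i]):
  s(A) = √(3.8) = 1.9494
  s(B) = √(6.2) = 2.49
  s(C) = √(5.8) = 2.4083

Step 3 — r_{ij} = s_{ij} / (s_i · s_j):
  r[A,A] = 1 (diagonal).
  r[A,B] = 3.65 / (1.9494 · 2.49) = 3.65 / 4.8539 = 0.752
  r[A,C] = 0.95 / (1.9494 · 2.4083) = 0.95 / 4.6947 = 0.2024
  r[B,B] = 1 (diagonal).
  r[B,C] = -0.15 / (2.49 · 2.4083) = -0.15 / 5.9967 = -0.025
  r[C,C] = 1 (diagonal).

R is symmetric with unit diagonal. Assembling:

R = [[1, 0.752, 0.2024],
 [0.752, 1, -0.025],
 [0.2024, -0.025, 1]]


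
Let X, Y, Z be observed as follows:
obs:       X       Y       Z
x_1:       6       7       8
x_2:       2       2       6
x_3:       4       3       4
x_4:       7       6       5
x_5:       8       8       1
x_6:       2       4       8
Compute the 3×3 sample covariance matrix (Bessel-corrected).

Step 1 — column means:
  mean(X) = (6 + 2 + 4 + 7 + 8 + 2) / 6 = 29/6 = 4.8333
  mean(Y) = (7 + 2 + 3 + 6 + 8 + 4) / 6 = 30/6 = 5
  mean(Z) = (8 + 6 + 4 + 5 + 1 + 8) / 6 = 32/6 = 5.3333

Step 2 — sample covariance S[i,j] = (1/(n-1)) · Σ_k (x_{k,i} - mean_i) · (x_{k,j} - mean_j), with n-1 = 5.
  S[X,X] = ((1.1667)·(1.1667) + (-2.8333)·(-2.8333) + (-0.8333)·(-0.8333) + (2.1667)·(2.1667) + (3.1667)·(3.1667) + (-2.8333)·(-2.8333)) / 5 = 32.8333/5 = 6.5667
  S[X,Y] = ((1.1667)·(2) + (-2.8333)·(-3) + (-0.8333)·(-2) + (2.1667)·(1) + (3.1667)·(3) + (-2.8333)·(-1)) / 5 = 27/5 = 5.4
  S[X,Z] = ((1.1667)·(2.6667) + (-2.8333)·(0.6667) + (-0.8333)·(-1.3333) + (2.1667)·(-0.3333) + (3.1667)·(-4.3333) + (-2.8333)·(2.6667)) / 5 = -19.6667/5 = -3.9333
  S[Y,Y] = ((2)·(2) + (-3)·(-3) + (-2)·(-2) + (1)·(1) + (3)·(3) + (-1)·(-1)) / 5 = 28/5 = 5.6
  S[Y,Z] = ((2)·(2.6667) + (-3)·(0.6667) + (-2)·(-1.3333) + (1)·(-0.3333) + (3)·(-4.3333) + (-1)·(2.6667)) / 5 = -10/5 = -2
  S[Z,Z] = ((2.6667)·(2.6667) + (0.6667)·(0.6667) + (-1.3333)·(-1.3333) + (-0.3333)·(-0.3333) + (-4.3333)·(-4.3333) + (2.6667)·(2.6667)) / 5 = 35.3333/5 = 7.0667

S is symmetric (S[j,i] = S[i,j]). Assembling:

S = [[6.5667, 5.4, -3.9333],
 [5.4, 5.6, -2],
 [-3.9333, -2, 7.0667]]


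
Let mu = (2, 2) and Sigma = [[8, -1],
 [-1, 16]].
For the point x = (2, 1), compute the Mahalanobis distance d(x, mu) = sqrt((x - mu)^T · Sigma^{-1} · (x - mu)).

Step 1 — centre the observation: (x - mu) = (0, -1).

Step 2 — invert Sigma. det(Sigma) = 8·16 - (-1)² = 127.
  Sigma^{-1} = (1/det) · [[d, -b], [-b, a]] = [[0.126, 0.0079],
 [0.0079, 0.063]].

Step 3 — form the quadratic (x - mu)^T · Sigma^{-1} · (x - mu):
  Sigma^{-1} · (x - mu) = (-0.0079, -0.063).
  (x - mu)^T · [Sigma^{-1} · (x - mu)] = (0)·(-0.0079) + (-1)·(-0.063) = 0.063.

Step 4 — take square root: d = √(0.063) ≈ 0.251.

d(x, mu) = √(0.063) ≈ 0.251


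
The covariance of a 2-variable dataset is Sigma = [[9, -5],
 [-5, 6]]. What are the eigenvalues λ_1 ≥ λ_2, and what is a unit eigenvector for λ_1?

Step 1 — characteristic polynomial of 2×2 Sigma:
  det(Sigma - λI) = λ² - trace · λ + det = 0.
  trace = 9 + 6 = 15, det = 9·6 - (-5)² = 29.
Step 2 — discriminant:
  Δ = trace² - 4·det = 225 - 116 = 109.
Step 3 — eigenvalues:
  λ = (trace ± √Δ)/2 = (15 ± 10.4403)/2,
  λ_1 = 12.7202,  λ_2 = 2.2798.

Step 4 — unit eigenvector for λ_1: solve (Sigma - λ_1 I)v = 0. First row:
  (9 - 12.7202)·v_x + (-5)·v_y = 0, i.e. (-3.7202)·v_x + (-5)·v_y = 0,
  so v ∝ (b, λ_1 - a) = (-5, 3.7202); multiply by -1 so the first entry is positive: u = (5, -3.7202).
  ||u|| = √((5)² + (-3.7202)²) = √(38.8395) ≈ 6.2321,
  v_1 = u/||u|| ≈ (0.8023, -0.5969) (||v_1|| = 1).

λ_1 = 12.7202,  λ_2 = 2.2798;  v_1 ≈ (0.8023, -0.5969)


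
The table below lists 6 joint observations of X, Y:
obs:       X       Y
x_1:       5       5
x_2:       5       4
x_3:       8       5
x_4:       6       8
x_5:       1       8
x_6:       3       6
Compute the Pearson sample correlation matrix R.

Step 1 — column means:
  mean(X) = (5 + 5 + 8 + 6 + 1 + 3) / 6 = 28/6 = 4.6667
  mean(Y) = (5 + 4 + 5 + 8 + 8 + 6) / 6 = 36/6 = 6

Step 2 — sample variances and covariances s[i,j] = (1/(n-1)) · Σ_k (x_{k,i} - mean_i) · (x_{k,j} - mean_j), with n-1 = 5:
  s[X,X] = ((0.3333)·(0.3333) + (0.3333)·(0.3333) + (3.3333)·(3.3333) + (1.3333)·(1.3333) + (-3.6667)·(-3.6667) + (-1.6667)·(-1.6667)) / 5 = 29.3333/5 = 5.8667
  s[X,Y] = ((0.3333)·(-1) + (0.3333)·(-2) + (3.3333)·(-1) + (1.3333)·(2) + (-3.6667)·(2) + (-1.6667)·(0)) / 5 = -9/5 = -1.8
  s[Y,Y] = ((-1)·(-1) + (-2)·(-2) + (-1)·(-1) + (2)·(2) + (2)·(2) + (0)·(0)) / 5 = 14/5 = 2.8
  Sample standard deviations s_i = √(s[i,i]):
  s(X) = √(5.8667) = 2.4221
  s(Y) = √(2.8) = 1.6733

Step 3 — r_{ij} = s_{ij} / (s_i · s_j):
  r[X,X] = 1 (diagonal).
  r[X,Y] = -1.8 / (2.4221 · 1.6733) = -1.8 / 4.053 = -0.4441
  r[Y,Y] = 1 (diagonal).

R is symmetric with unit diagonal. Assembling:

R = [[1, -0.4441],
 [-0.4441, 1]]


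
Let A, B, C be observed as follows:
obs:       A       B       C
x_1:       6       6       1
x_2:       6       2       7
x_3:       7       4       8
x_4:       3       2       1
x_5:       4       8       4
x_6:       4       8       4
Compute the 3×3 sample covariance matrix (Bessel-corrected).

Step 1 — column means:
  mean(A) = (6 + 6 + 7 + 3 + 4 + 4) / 6 = 30/6 = 5
  mean(B) = (6 + 2 + 4 + 2 + 8 + 8) / 6 = 30/6 = 5
  mean(C) = (1 + 7 + 8 + 1 + 4 + 4) / 6 = 25/6 = 4.1667

Step 2 — sample covariance S[i,j] = (1/(n-1)) · Σ_k (x_{k,i} - mean_i) · (x_{k,j} - mean_j), with n-1 = 5.
  S[A,A] = ((1)·(1) + (1)·(1) + (2)·(2) + (-2)·(-2) + (-1)·(-1) + (-1)·(-1)) / 5 = 12/5 = 2.4
  S[A,B] = ((1)·(1) + (1)·(-3) + (2)·(-1) + (-2)·(-3) + (-1)·(3) + (-1)·(3)) / 5 = -4/5 = -0.8
  S[A,C] = ((1)·(-3.1667) + (1)·(2.8333) + (2)·(3.8333) + (-2)·(-3.1667) + (-1)·(-0.1667) + (-1)·(-0.1667)) / 5 = 14/5 = 2.8
  S[B,B] = ((1)·(1) + (-3)·(-3) + (-1)·(-1) + (-3)·(-3) + (3)·(3) + (3)·(3)) / 5 = 38/5 = 7.6
  S[B,C] = ((1)·(-3.1667) + (-3)·(2.8333) + (-1)·(3.8333) + (-3)·(-3.1667) + (3)·(-0.1667) + (3)·(-0.1667)) / 5 = -7/5 = -1.4
  S[C,C] = ((-3.1667)·(-3.1667) + (2.8333)·(2.8333) + (3.8333)·(3.8333) + (-3.1667)·(-3.1667) + (-0.1667)·(-0.1667) + (-0.1667)·(-0.1667)) / 5 = 42.8333/5 = 8.5667

S is symmetric (S[j,i] = S[i,j]). Assembling:

S = [[2.4, -0.8, 2.8],
 [-0.8, 7.6, -1.4],
 [2.8, -1.4, 8.5667]]


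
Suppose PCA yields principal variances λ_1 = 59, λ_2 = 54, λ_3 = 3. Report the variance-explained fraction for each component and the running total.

Step 1 — total variance = trace(Sigma) = Σ λ_i = 59 + 54 + 3 = 116.

Step 2 — fraction explained by component i = λ_i / Σ λ:
  PC1: 59/116 = 0.5086
  PC2: 54/116 = 0.4655
  PC3: 3/116 = 0.0259

Step 3 — cumulative fraction after k components = (λ_1 + ... + λ_k) / Σ λ:
  k = 1: 59/116 = 0.5086
  k = 2: (59 + 54)/116 = 113/116 = 0.9741
  k = 3: (59 + 54 + 3)/116 = 116/116 = 1

Summary (fraction, with percent):

explained: PC1 0.5086 (50.86%), PC2 0.4655 (46.55%), PC3 0.0259 (2.59%);  cumulative: 0.5086, 0.9741, 1


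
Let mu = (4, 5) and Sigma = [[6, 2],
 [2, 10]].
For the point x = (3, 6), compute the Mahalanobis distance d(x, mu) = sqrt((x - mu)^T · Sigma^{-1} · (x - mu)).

Step 1 — centre the observation: (x - mu) = (-1, 1).

Step 2 — invert Sigma. det(Sigma) = 6·10 - (2)² = 56.
  Sigma^{-1} = (1/det) · [[d, -b], [-b, a]] = [[0.1786, -0.0357],
 [-0.0357, 0.1071]].

Step 3 — form the quadratic (x - mu)^T · Sigma^{-1} · (x - mu):
  Sigma^{-1} · (x - mu) = (-0.2143, 0.1429).
  (x - mu)^T · [Sigma^{-1} · (x - mu)] = (-1)·(-0.2143) + (1)·(0.1429) = 0.3571.

Step 4 — take square root: d = √(0.3571) ≈ 0.5976.

d(x, mu) = √(0.3571) ≈ 0.5976


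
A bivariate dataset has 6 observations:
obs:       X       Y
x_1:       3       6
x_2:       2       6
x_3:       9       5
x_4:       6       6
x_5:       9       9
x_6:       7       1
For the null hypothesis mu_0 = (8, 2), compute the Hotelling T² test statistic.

Step 1 — sample mean vector:
  mean(X) = (3 + 2 + 9 + 6 + 9 + 7) / 6 = 36/6 = 6
  mean(Y) = (6 + 6 + 5 + 6 + 9 + 1) / 6 = 33/6 = 5.5
  x̄ = (6, 5.5),  deviation x̄ - mu_0 = (6, 5.5) - (8, 2) = (-2, 3.5).

Step 2 — sample covariance matrix, S[i,j] = (1/(n-1)) · Σ_k (x_{k,i} - mean_i) · (x_{k,j} - mean_j), divisor n-1 = 5:
  S[X,X] = ((-3)·(-3) + (-4)·(-4) + (3)·(3) + (0)·(0) + (3)·(3) + (1)·(1)) / 5 = 44/5 = 8.8
  S[X,Y] = ((-3)·(0.5) + (-4)·(0.5) + (3)·(-0.5) + (0)·(0.5) + (3)·(3.5) + (1)·(-4.5)) / 5 = 1/5 = 0.2
  S[Y,Y] = ((0.5)·(0.5) + (0.5)·(0.5) + (-0.5)·(-0.5) + (0.5)·(0.5) + (3.5)·(3.5) + (-4.5)·(-4.5)) / 5 = 33.5/5 = 6.7
  S = [[8.8, 0.2],
 [0.2, 6.7]].

Step 3 — invert S. det(S) = 8.8·6.7 - (0.2)² = 58.92.
  S^{-1} = (1/det) · [[d, -b], [-b, a]] = [[0.1137, -0.0034],
 [-0.0034, 0.1494]].

Step 4 — quadratic form (x̄ - mu_0)^T · S^{-1} · (x̄ - mu_0):
  S^{-1} · (x̄ - mu_0) = (-0.2393, 0.5295),
  (x̄ - mu_0)^T · [...] = (-2)·(-0.2393) + (3.5)·(0.5295) = 2.332.

Step 5 — scale by n: T² = 6 · 2.332 = 13.9919.

T² ≈ 13.9919


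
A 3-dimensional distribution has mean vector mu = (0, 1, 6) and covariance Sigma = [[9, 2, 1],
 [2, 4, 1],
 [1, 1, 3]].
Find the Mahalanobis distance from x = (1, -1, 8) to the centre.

Step 1 — centre the observation: (x - mu) = (1, -2, 2).

Step 2 — invert Sigma (cofactor / det for 3×3, or solve directly):
  Sigma^{-1} = [[0.1264, -0.0575, -0.023],
 [-0.0575, 0.2989, -0.0805],
 [-0.023, -0.0805, 0.3678]].

Step 3 — form the quadratic (x - mu)^T · Sigma^{-1} · (x - mu):
  Sigma^{-1} · (x - mu) = (0.1954, -0.8161, 0.8736).
  (x - mu)^T · [Sigma^{-1} · (x - mu)] = (1)·(0.1954) + (-2)·(-0.8161) + (2)·(0.8736) = 3.5747.

Step 4 — take square root: d = √(3.5747) ≈ 1.8907.

d(x, mu) = √(3.5747) ≈ 1.8907


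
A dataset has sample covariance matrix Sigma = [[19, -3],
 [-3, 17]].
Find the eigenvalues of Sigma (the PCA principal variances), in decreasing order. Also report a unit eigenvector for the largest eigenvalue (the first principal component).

Step 1 — characteristic polynomial of 2×2 Sigma:
  det(Sigma - λI) = λ² - trace · λ + det = 0.
  trace = 19 + 17 = 36, det = 19·17 - (-3)² = 314.
Step 2 — discriminant:
  Δ = trace² - 4·det = 1296 - 1256 = 40.
Step 3 — eigenvalues:
  λ = (trace ± √Δ)/2 = (36 ± 6.3246)/2,
  λ_1 = 21.1623,  λ_2 = 14.8377.

Step 4 — unit eigenvector for λ_1: solve (Sigma - λ_1 I)v = 0. First row:
  (19 - 21.1623)·v_x + (-3)·v_y = 0, i.e. (-2.1623)·v_x + (-3)·v_y = 0,
  so v ∝ (b, λ_1 - a) = (-3, 2.1623); multiply by -1 so the first entry is positive: u = (3, -2.1623).
  ||u|| = √((3)² + (-2.1623)²) = √(13.6754) ≈ 3.698,
  v_1 = u/||u|| ≈ (0.8112, -0.5847) (||v_1|| = 1).

λ_1 = 21.1623,  λ_2 = 14.8377;  v_1 ≈ (0.8112, -0.5847)


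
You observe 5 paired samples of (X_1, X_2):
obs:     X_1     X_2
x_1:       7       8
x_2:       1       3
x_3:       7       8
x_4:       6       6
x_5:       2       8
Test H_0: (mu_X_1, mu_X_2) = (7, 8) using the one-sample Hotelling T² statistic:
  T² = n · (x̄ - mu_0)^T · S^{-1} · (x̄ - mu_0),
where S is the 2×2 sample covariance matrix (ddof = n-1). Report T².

Step 1 — sample mean vector:
  mean(X_1) = (7 + 1 + 7 + 6 + 2) / 5 = 23/5 = 4.6
  mean(X_2) = (8 + 3 + 8 + 6 + 8) / 5 = 33/5 = 6.6
  x̄ = (4.6, 6.6),  deviation x̄ - mu_0 = (4.6, 6.6) - (7, 8) = (-2.4, -1.4).

Step 2 — sample covariance matrix, S[i,j] = (1/(n-1)) · Σ_k (x_{k,i} - mean_i) · (x_{k,j} - mean_j), divisor n-1 = 4:
  S[X_1,X_1] = ((2.4)·(2.4) + (-3.6)·(-3.6) + (2.4)·(2.4) + (1.4)·(1.4) + (-2.6)·(-2.6)) / 4 = 33.2/4 = 8.3
  S[X_1,X_2] = ((2.4)·(1.4) + (-3.6)·(-3.6) + (2.4)·(1.4) + (1.4)·(-0.6) + (-2.6)·(1.4)) / 4 = 15.2/4 = 3.8
  S[X_2,X_2] = ((1.4)·(1.4) + (-3.6)·(-3.6) + (1.4)·(1.4) + (-0.6)·(-0.6) + (1.4)·(1.4)) / 4 = 19.2/4 = 4.8
  S = [[8.3, 3.8],
 [3.8, 4.8]].

Step 3 — invert S. det(S) = 8.3·4.8 - (3.8)² = 25.4.
  S^{-1} = (1/det) · [[d, -b], [-b, a]] = [[0.189, -0.1496],
 [-0.1496, 0.3268]].

Step 4 — quadratic form (x̄ - mu_0)^T · S^{-1} · (x̄ - mu_0):
  S^{-1} · (x̄ - mu_0) = (-0.2441, -0.0984),
  (x̄ - mu_0)^T · [...] = (-2.4)·(-0.2441) + (-1.4)·(-0.0984) = 0.7236.

Step 5 — scale by n: T² = 5 · 0.7236 = 3.6181.

T² ≈ 3.6181


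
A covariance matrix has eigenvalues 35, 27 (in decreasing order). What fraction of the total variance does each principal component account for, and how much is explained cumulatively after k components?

Step 1 — total variance = trace(Sigma) = Σ λ_i = 35 + 27 = 62.

Step 2 — fraction explained by component i = λ_i / Σ λ:
  PC1: 35/62 = 0.5645
  PC2: 27/62 = 0.4355

Step 3 — cumulative fraction after k components = (λ_1 + ... + λ_k) / Σ λ:
  k = 1: 35/62 = 0.5645
  k = 2: (35 + 27)/62 = 62/62 = 1

Summary (fraction, with percent):

explained: PC1 0.5645 (56.45%), PC2 0.4355 (43.55%);  cumulative: 0.5645, 1


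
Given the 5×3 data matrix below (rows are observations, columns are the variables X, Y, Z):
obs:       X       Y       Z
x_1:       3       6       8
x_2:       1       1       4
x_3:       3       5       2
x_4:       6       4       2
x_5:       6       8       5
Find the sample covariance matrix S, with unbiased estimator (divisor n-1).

Step 1 — column means:
  mean(X) = (3 + 1 + 3 + 6 + 6) / 5 = 19/5 = 3.8
  mean(Y) = (6 + 1 + 5 + 4 + 8) / 5 = 24/5 = 4.8
  mean(Z) = (8 + 4 + 2 + 2 + 5) / 5 = 21/5 = 4.2

Step 2 — sample covariance S[i,j] = (1/(n-1)) · Σ_k (x_{k,i} - mean_i) · (x_{k,j} - mean_j), with n-1 = 4.
  S[X,X] = ((-0.8)·(-0.8) + (-2.8)·(-2.8) + (-0.8)·(-0.8) + (2.2)·(2.2) + (2.2)·(2.2)) / 4 = 18.8/4 = 4.7
  S[X,Y] = ((-0.8)·(1.2) + (-2.8)·(-3.8) + (-0.8)·(0.2) + (2.2)·(-0.8) + (2.2)·(3.2)) / 4 = 14.8/4 = 3.7
  S[X,Z] = ((-0.8)·(3.8) + (-2.8)·(-0.2) + (-0.8)·(-2.2) + (2.2)·(-2.2) + (2.2)·(0.8)) / 4 = -3.8/4 = -0.95
  S[Y,Y] = ((1.2)·(1.2) + (-3.8)·(-3.8) + (0.2)·(0.2) + (-0.8)·(-0.8) + (3.2)·(3.2)) / 4 = 26.8/4 = 6.7
  S[Y,Z] = ((1.2)·(3.8) + (-3.8)·(-0.2) + (0.2)·(-2.2) + (-0.8)·(-2.2) + (3.2)·(0.8)) / 4 = 9.2/4 = 2.3
  S[Z,Z] = ((3.8)·(3.8) + (-0.2)·(-0.2) + (-2.2)·(-2.2) + (-2.2)·(-2.2) + (0.8)·(0.8)) / 4 = 24.8/4 = 6.2

S is symmetric (S[j,i] = S[i,j]). Assembling:

S = [[4.7, 3.7, -0.95],
 [3.7, 6.7, 2.3],
 [-0.95, 2.3, 6.2]]


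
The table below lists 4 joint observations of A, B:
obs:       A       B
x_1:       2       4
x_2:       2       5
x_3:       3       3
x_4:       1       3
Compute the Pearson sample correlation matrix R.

Step 1 — column means:
  mean(A) = (2 + 2 + 3 + 1) / 4 = 8/4 = 2
  mean(B) = (4 + 5 + 3 + 3) / 4 = 15/4 = 3.75

Step 2 — sample variances and covariances s[i,j] = (1/(n-1)) · Σ_k (x_{k,i} - mean_i) · (x_{k,j} - mean_j), with n-1 = 3:
  s[A,A] = ((0)·(0) + (0)·(0) + (1)·(1) + (-1)·(-1)) / 3 = 2/3 = 0.6667
  s[A,B] = ((0)·(0.25) + (0)·(1.25) + (1)·(-0.75) + (-1)·(-0.75)) / 3 = 0/3 = 0
  s[B,B] = ((0.25)·(0.25) + (1.25)·(1.25) + (-0.75)·(-0.75) + (-0.75)·(-0.75)) / 3 = 2.75/3 = 0.9167
  Sample standard deviations s_i = √(s[i,i]):
  s(A) = √(0.6667) = 0.8165
  s(B) = √(0.9167) = 0.9574

Step 3 — r_{ij} = s_{ij} / (s_i · s_j):
  r[A,A] = 1 (diagonal).
  r[A,B] = 0 / (0.8165 · 0.9574) = 0 / 0.7817 = 0
  r[B,B] = 1 (diagonal).

R is symmetric with unit diagonal. Assembling:

R = [[1, 0],
 [0, 1]]


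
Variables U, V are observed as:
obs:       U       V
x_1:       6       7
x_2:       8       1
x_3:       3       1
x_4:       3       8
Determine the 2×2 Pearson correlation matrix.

Step 1 — column means:
  mean(U) = (6 + 8 + 3 + 3) / 4 = 20/4 = 5
  mean(V) = (7 + 1 + 1 + 8) / 4 = 17/4 = 4.25

Step 2 — sample variances and covariances s[i,j] = (1/(n-1)) · Σ_k (x_{k,i} - mean_i) · (x_{k,j} - mean_j), with n-1 = 3:
  s[U,U] = ((1)·(1) + (3)·(3) + (-2)·(-2) + (-2)·(-2)) / 3 = 18/3 = 6
  s[U,V] = ((1)·(2.75) + (3)·(-3.25) + (-2)·(-3.25) + (-2)·(3.75)) / 3 = -8/3 = -2.6667
  s[V,V] = ((2.75)·(2.75) + (-3.25)·(-3.25) + (-3.25)·(-3.25) + (3.75)·(3.75)) / 3 = 42.75/3 = 14.25
  Sample standard deviations s_i = √(s[i,i]):
  s(U) = √(6) = 2.4495
  s(V) = √(14.25) = 3.7749

Step 3 — r_{ij} = s_{ij} / (s_i · s_j):
  r[U,U] = 1 (diagonal).
  r[U,V] = -2.6667 / (2.4495 · 3.7749) = -2.6667 / 9.2466 = -0.2884
  r[V,V] = 1 (diagonal).

R is symmetric with unit diagonal. Assembling:

R = [[1, -0.2884],
 [-0.2884, 1]]


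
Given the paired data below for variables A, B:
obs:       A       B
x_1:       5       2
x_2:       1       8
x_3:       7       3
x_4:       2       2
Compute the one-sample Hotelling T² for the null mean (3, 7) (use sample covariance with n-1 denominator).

Step 1 — sample mean vector:
  mean(A) = (5 + 1 + 7 + 2) / 4 = 15/4 = 3.75
  mean(B) = (2 + 8 + 3 + 2) / 4 = 15/4 = 3.75
  x̄ = (3.75, 3.75),  deviation x̄ - mu_0 = (3.75, 3.75) - (3, 7) = (0.75, -3.25).

Step 2 — sample covariance matrix, S[i,j] = (1/(n-1)) · Σ_k (x_{k,i} - mean_i) · (x_{k,j} - mean_j), divisor n-1 = 3:
  S[A,A] = ((1.25)·(1.25) + (-2.75)·(-2.75) + (3.25)·(3.25) + (-1.75)·(-1.75)) / 3 = 22.75/3 = 7.5833
  S[A,B] = ((1.25)·(-1.75) + (-2.75)·(4.25) + (3.25)·(-0.75) + (-1.75)·(-1.75)) / 3 = -13.25/3 = -4.4167
  S[B,B] = ((-1.75)·(-1.75) + (4.25)·(4.25) + (-0.75)·(-0.75) + (-1.75)·(-1.75)) / 3 = 24.75/3 = 8.25
  S = [[7.5833, -4.4167],
 [-4.4167, 8.25]].

Step 3 — invert S. det(S) = 7.5833·8.25 - (-4.4167)² = 43.0556.
  S^{-1} = (1/det) · [[d, -b], [-b, a]] = [[0.1916, 0.1026],
 [0.1026, 0.1761]].

Step 4 — quadratic form (x̄ - mu_0)^T · S^{-1} · (x̄ - mu_0):
  S^{-1} · (x̄ - mu_0) = (-0.1897, -0.4955),
  (x̄ - mu_0)^T · [...] = (0.75)·(-0.1897) + (-3.25)·(-0.4955) = 1.4681.

Step 5 — scale by n: T² = 4 · 1.4681 = 5.8723.

T² ≈ 5.8723


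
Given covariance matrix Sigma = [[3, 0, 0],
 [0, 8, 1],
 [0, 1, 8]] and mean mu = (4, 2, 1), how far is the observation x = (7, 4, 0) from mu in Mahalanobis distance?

Step 1 — centre the observation: (x - mu) = (3, 2, -1).

Step 2 — invert Sigma (cofactor / det for 3×3, or solve directly):
  Sigma^{-1} = [[0.3333, 0, 0],
 [0, 0.127, -0.0159],
 [0, -0.0159, 0.127]].

Step 3 — form the quadratic (x - mu)^T · Sigma^{-1} · (x - mu):
  Sigma^{-1} · (x - mu) = (1, 0.2698, -0.1587).
  (x - mu)^T · [Sigma^{-1} · (x - mu)] = (3)·(1) + (2)·(0.2698) + (-1)·(-0.1587) = 3.6984.

Step 4 — take square root: d = √(3.6984) ≈ 1.9231.

d(x, mu) = √(3.6984) ≈ 1.9231


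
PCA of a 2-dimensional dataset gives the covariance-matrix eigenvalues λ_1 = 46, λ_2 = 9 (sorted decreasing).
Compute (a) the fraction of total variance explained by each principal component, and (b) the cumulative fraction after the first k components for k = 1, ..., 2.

Step 1 — total variance = trace(Sigma) = Σ λ_i = 46 + 9 = 55.

Step 2 — fraction explained by component i = λ_i / Σ λ:
  PC1: 46/55 = 0.8364
  PC2: 9/55 = 0.1636

Step 3 — cumulative fraction after k components = (λ_1 + ... + λ_k) / Σ λ:
  k = 1: 46/55 = 0.8364
  k = 2: (46 + 9)/55 = 55/55 = 1

Summary (fraction, with percent):

explained: PC1 0.8364 (83.64%), PC2 0.1636 (16.36%);  cumulative: 0.8364, 1


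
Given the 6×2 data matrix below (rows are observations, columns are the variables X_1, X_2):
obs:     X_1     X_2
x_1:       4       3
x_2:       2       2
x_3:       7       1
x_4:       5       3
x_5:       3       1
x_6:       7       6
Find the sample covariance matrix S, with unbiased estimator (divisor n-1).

Step 1 — column means:
  mean(X_1) = (4 + 2 + 7 + 5 + 3 + 7) / 6 = 28/6 = 4.6667
  mean(X_2) = (3 + 2 + 1 + 3 + 1 + 6) / 6 = 16/6 = 2.6667

Step 2 — sample covariance S[i,j] = (1/(n-1)) · Σ_k (x_{k,i} - mean_i) · (x_{k,j} - mean_j), with n-1 = 5.
  S[X_1,X_1] = ((-0.6667)·(-0.6667) + (-2.6667)·(-2.6667) + (2.3333)·(2.3333) + (0.3333)·(0.3333) + (-1.6667)·(-1.6667) + (2.3333)·(2.3333)) / 5 = 21.3333/5 = 4.2667
  S[X_1,X_2] = ((-0.6667)·(0.3333) + (-2.6667)·(-0.6667) + (2.3333)·(-1.6667) + (0.3333)·(0.3333) + (-1.6667)·(-1.6667) + (2.3333)·(3.3333)) / 5 = 8.3333/5 = 1.6667
  S[X_2,X_2] = ((0.3333)·(0.3333) + (-0.6667)·(-0.6667) + (-1.6667)·(-1.6667) + (0.3333)·(0.3333) + (-1.6667)·(-1.6667) + (3.3333)·(3.3333)) / 5 = 17.3333/5 = 3.4667

S is symmetric (S[j,i] = S[i,j]). Assembling:

S = [[4.2667, 1.6667],
 [1.6667, 3.4667]]


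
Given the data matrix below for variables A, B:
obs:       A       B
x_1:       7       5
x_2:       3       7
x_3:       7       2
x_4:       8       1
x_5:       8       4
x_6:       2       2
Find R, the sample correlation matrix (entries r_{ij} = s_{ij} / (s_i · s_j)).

Step 1 — column means:
  mean(A) = (7 + 3 + 7 + 8 + 8 + 2) / 6 = 35/6 = 5.8333
  mean(B) = (5 + 7 + 2 + 1 + 4 + 2) / 6 = 21/6 = 3.5

Step 2 — sample variances and covariances s[i,j] = (1/(n-1)) · Σ_k (x_{k,i} - mean_i) · (x_{k,j} - mean_j), with n-1 = 5:
  s[A,A] = ((1.1667)·(1.1667) + (-2.8333)·(-2.8333) + (1.1667)·(1.1667) + (2.1667)·(2.1667) + (2.1667)·(2.1667) + (-3.8333)·(-3.8333)) / 5 = 34.8333/5 = 6.9667
  s[A,B] = ((1.1667)·(1.5) + (-2.8333)·(3.5) + (1.1667)·(-1.5) + (2.1667)·(-2.5) + (2.1667)·(0.5) + (-3.8333)·(-1.5)) / 5 = -8.5/5 = -1.7
  s[B,B] = ((1.5)·(1.5) + (3.5)·(3.5) + (-1.5)·(-1.5) + (-2.5)·(-2.5) + (0.5)·(0.5) + (-1.5)·(-1.5)) / 5 = 25.5/5 = 5.1
  Sample standard deviations s_i = √(s[i,i]):
  s(A) = √(6.9667) = 2.6394
  s(B) = √(5.1) = 2.2583

Step 3 — r_{ij} = s_{ij} / (s_i · s_j):
  r[A,A] = 1 (diagonal).
  r[A,B] = -1.7 / (2.6394 · 2.2583) = -1.7 / 5.9607 = -0.2852
  r[B,B] = 1 (diagonal).

R is symmetric with unit diagonal. Assembling:

R = [[1, -0.2852],
 [-0.2852, 1]]


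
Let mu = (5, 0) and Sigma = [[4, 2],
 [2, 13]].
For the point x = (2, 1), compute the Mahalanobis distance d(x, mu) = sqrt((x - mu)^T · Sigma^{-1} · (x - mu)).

Step 1 — centre the observation: (x - mu) = (-3, 1).

Step 2 — invert Sigma. det(Sigma) = 4·13 - (2)² = 48.
  Sigma^{-1} = (1/det) · [[d, -b], [-b, a]] = [[0.2708, -0.0417],
 [-0.0417, 0.0833]].

Step 3 — form the quadratic (x - mu)^T · Sigma^{-1} · (x - mu):
  Sigma^{-1} · (x - mu) = (-0.8542, 0.2083).
  (x - mu)^T · [Sigma^{-1} · (x - mu)] = (-3)·(-0.8542) + (1)·(0.2083) = 2.7708.

Step 4 — take square root: d = √(2.7708) ≈ 1.6646.

d(x, mu) = √(2.7708) ≈ 1.6646


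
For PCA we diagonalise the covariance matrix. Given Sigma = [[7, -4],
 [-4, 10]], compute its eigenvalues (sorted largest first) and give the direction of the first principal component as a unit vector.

Step 1 — characteristic polynomial of 2×2 Sigma:
  det(Sigma - λI) = λ² - trace · λ + det = 0.
  trace = 7 + 10 = 17, det = 7·10 - (-4)² = 54.
Step 2 — discriminant:
  Δ = trace² - 4·det = 289 - 216 = 73.
Step 3 — eigenvalues:
  λ = (trace ± √Δ)/2 = (17 ± 8.544)/2,
  λ_1 = 12.772,  λ_2 = 4.228.

Step 4 — unit eigenvector for λ_1: solve (Sigma - λ_1 I)v = 0. First row:
  (7 - 12.772)·v_x + (-4)·v_y = 0, i.e. (-5.772)·v_x + (-4)·v_y = 0,
  so v ∝ (b, λ_1 - a) = (-4, 5.772); multiply by -1 so the first entry is positive: u = (4, -5.772).
  ||u|| = √((4)² + (-5.772)²) = √(49.316) ≈ 7.0225,
  v_1 = u/||u|| ≈ (0.5696, -0.8219) (||v_1|| = 1).

λ_1 = 12.772,  λ_2 = 4.228;  v_1 ≈ (0.5696, -0.8219)


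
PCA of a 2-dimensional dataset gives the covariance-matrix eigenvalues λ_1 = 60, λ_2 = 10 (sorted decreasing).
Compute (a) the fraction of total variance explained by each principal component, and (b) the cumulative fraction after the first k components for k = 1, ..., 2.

Step 1 — total variance = trace(Sigma) = Σ λ_i = 60 + 10 = 70.

Step 2 — fraction explained by component i = λ_i / Σ λ:
  PC1: 60/70 = 0.8571
  PC2: 10/70 = 0.1429

Step 3 — cumulative fraction after k components = (λ_1 + ... + λ_k) / Σ λ:
  k = 1: 60/70 = 0.8571
  k = 2: (60 + 10)/70 = 70/70 = 1

Summary (fraction, with percent):

explained: PC1 0.8571 (85.71%), PC2 0.1429 (14.29%);  cumulative: 0.8571, 1


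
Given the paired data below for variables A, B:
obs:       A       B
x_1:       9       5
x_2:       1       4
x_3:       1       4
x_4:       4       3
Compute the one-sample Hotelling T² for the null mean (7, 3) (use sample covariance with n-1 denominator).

Step 1 — sample mean vector:
  mean(A) = (9 + 1 + 1 + 4) / 4 = 15/4 = 3.75
  mean(B) = (5 + 4 + 4 + 3) / 4 = 16/4 = 4
  x̄ = (3.75, 4),  deviation x̄ - mu_0 = (3.75, 4) - (7, 3) = (-3.25, 1).

Step 2 — sample covariance matrix, S[i,j] = (1/(n-1)) · Σ_k (x_{k,i} - mean_i) · (x_{k,j} - mean_j), divisor n-1 = 3:
  S[A,A] = ((5.25)·(5.25) + (-2.75)·(-2.75) + (-2.75)·(-2.75) + (0.25)·(0.25)) / 3 = 42.75/3 = 14.25
  S[A,B] = ((5.25)·(1) + (-2.75)·(0) + (-2.75)·(0) + (0.25)·(-1)) / 3 = 5/3 = 1.6667
  S[B,B] = ((1)·(1) + (0)·(0) + (0)·(0) + (-1)·(-1)) / 3 = 2/3 = 0.6667
  S = [[14.25, 1.6667],
 [1.6667, 0.6667]].

Step 3 — invert S. det(S) = 14.25·0.6667 - (1.6667)² = 6.7222.
  S^{-1} = (1/det) · [[d, -b], [-b, a]] = [[0.0992, -0.2479],
 [-0.2479, 2.1198]].

Step 4 — quadratic form (x̄ - mu_0)^T · S^{-1} · (x̄ - mu_0):
  S^{-1} · (x̄ - mu_0) = (-0.5702, 2.9256),
  (x̄ - mu_0)^T · [...] = (-3.25)·(-0.5702) + (1)·(2.9256) = 4.7789.

Step 5 — scale by n: T² = 4 · 4.7789 = 19.1157.

T² ≈ 19.1157


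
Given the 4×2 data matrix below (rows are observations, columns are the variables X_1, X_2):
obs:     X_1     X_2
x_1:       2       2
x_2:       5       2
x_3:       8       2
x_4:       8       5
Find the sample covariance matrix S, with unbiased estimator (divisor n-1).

Step 1 — column means:
  mean(X_1) = (2 + 5 + 8 + 8) / 4 = 23/4 = 5.75
  mean(X_2) = (2 + 2 + 2 + 5) / 4 = 11/4 = 2.75

Step 2 — sample covariance S[i,j] = (1/(n-1)) · Σ_k (x_{k,i} - mean_i) · (x_{k,j} - mean_j), with n-1 = 3.
  S[X_1,X_1] = ((-3.75)·(-3.75) + (-0.75)·(-0.75) + (2.25)·(2.25) + (2.25)·(2.25)) / 3 = 24.75/3 = 8.25
  S[X_1,X_2] = ((-3.75)·(-0.75) + (-0.75)·(-0.75) + (2.25)·(-0.75) + (2.25)·(2.25)) / 3 = 6.75/3 = 2.25
  S[X_2,X_2] = ((-0.75)·(-0.75) + (-0.75)·(-0.75) + (-0.75)·(-0.75) + (2.25)·(2.25)) / 3 = 6.75/3 = 2.25

S is symmetric (S[j,i] = S[i,j]). Assembling:

S = [[8.25, 2.25],
 [2.25, 2.25]]


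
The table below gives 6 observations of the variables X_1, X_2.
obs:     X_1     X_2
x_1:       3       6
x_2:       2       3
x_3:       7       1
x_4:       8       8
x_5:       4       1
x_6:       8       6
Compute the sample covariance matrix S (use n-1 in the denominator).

Step 1 — column means:
  mean(X_1) = (3 + 2 + 7 + 8 + 4 + 8) / 6 = 32/6 = 5.3333
  mean(X_2) = (6 + 3 + 1 + 8 + 1 + 6) / 6 = 25/6 = 4.1667

Step 2 — sample covariance S[i,j] = (1/(n-1)) · Σ_k (x_{k,i} - mean_i) · (x_{k,j} - mean_j), with n-1 = 5.
  S[X_1,X_1] = ((-2.3333)·(-2.3333) + (-3.3333)·(-3.3333) + (1.6667)·(1.6667) + (2.6667)·(2.6667) + (-1.3333)·(-1.3333) + (2.6667)·(2.6667)) / 5 = 35.3333/5 = 7.0667
  S[X_1,X_2] = ((-2.3333)·(1.8333) + (-3.3333)·(-1.1667) + (1.6667)·(-3.1667) + (2.6667)·(3.8333) + (-1.3333)·(-3.1667) + (2.6667)·(1.8333)) / 5 = 13.6667/5 = 2.7333
  S[X_2,X_2] = ((1.8333)·(1.8333) + (-1.1667)·(-1.1667) + (-3.1667)·(-3.1667) + (3.8333)·(3.8333) + (-3.1667)·(-3.1667) + (1.8333)·(1.8333)) / 5 = 42.8333/5 = 8.5667

S is symmetric (S[j,i] = S[i,j]). Assembling:

S = [[7.0667, 2.7333],
 [2.7333, 8.5667]]


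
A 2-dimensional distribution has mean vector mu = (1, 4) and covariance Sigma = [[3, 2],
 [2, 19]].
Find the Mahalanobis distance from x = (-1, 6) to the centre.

Step 1 — centre the observation: (x - mu) = (-2, 2).

Step 2 — invert Sigma. det(Sigma) = 3·19 - (2)² = 53.
  Sigma^{-1} = (1/det) · [[d, -b], [-b, a]] = [[0.3585, -0.0377],
 [-0.0377, 0.0566]].

Step 3 — form the quadratic (x - mu)^T · Sigma^{-1} · (x - mu):
  Sigma^{-1} · (x - mu) = (-0.7925, 0.1887).
  (x - mu)^T · [Sigma^{-1} · (x - mu)] = (-2)·(-0.7925) + (2)·(0.1887) = 1.9623.

Step 4 — take square root: d = √(1.9623) ≈ 1.4008.

d(x, mu) = √(1.9623) ≈ 1.4008


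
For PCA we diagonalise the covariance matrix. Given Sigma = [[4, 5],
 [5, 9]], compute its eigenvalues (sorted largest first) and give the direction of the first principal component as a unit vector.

Step 1 — characteristic polynomial of 2×2 Sigma:
  det(Sigma - λI) = λ² - trace · λ + det = 0.
  trace = 4 + 9 = 13, det = 4·9 - (5)² = 11.
Step 2 — discriminant:
  Δ = trace² - 4·det = 169 - 44 = 125.
Step 3 — eigenvalues:
  λ = (trace ± √Δ)/2 = (13 ± 11.1803)/2,
  λ_1 = 12.0902,  λ_2 = 0.9098.

Step 4 — unit eigenvector for λ_1: solve (Sigma - λ_1 I)v = 0. First row:
  (4 - 12.0902)·v_x + (5)·v_y = 0, i.e. (-8.0902)·v_x + (5)·v_y = 0,
  so v ∝ (b, λ_1 - a) = (5, 8.0902) = u.
  ||u|| = √((5)² + (8.0902)²) = √(90.4508) ≈ 9.5106,
  v_1 = u/||u|| ≈ (0.5257, 0.8507) (||v_1|| = 1).

λ_1 = 12.0902,  λ_2 = 0.9098;  v_1 ≈ (0.5257, 0.8507)


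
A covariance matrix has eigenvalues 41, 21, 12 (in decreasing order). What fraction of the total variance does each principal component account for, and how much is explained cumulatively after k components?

Step 1 — total variance = trace(Sigma) = Σ λ_i = 41 + 21 + 12 = 74.

Step 2 — fraction explained by component i = λ_i / Σ λ:
  PC1: 41/74 = 0.5541
  PC2: 21/74 = 0.2838
  PC3: 12/74 = 0.1622

Step 3 — cumulative fraction after k components = (λ_1 + ... + λ_k) / Σ λ:
  k = 1: 41/74 = 0.5541
  k = 2: (41 + 21)/74 = 62/74 = 0.8378
  k = 3: (41 + 21 + 12)/74 = 74/74 = 1

Summary (fraction, with percent):

explained: PC1 0.5541 (55.41%), PC2 0.2838 (28.38%), PC3 0.1622 (16.22%);  cumulative: 0.5541, 0.8378, 1


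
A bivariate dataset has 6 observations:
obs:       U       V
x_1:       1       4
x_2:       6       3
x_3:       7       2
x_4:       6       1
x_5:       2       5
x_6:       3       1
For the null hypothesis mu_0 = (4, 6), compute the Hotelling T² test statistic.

Step 1 — sample mean vector:
  mean(U) = (1 + 6 + 7 + 6 + 2 + 3) / 6 = 25/6 = 4.1667
  mean(V) = (4 + 3 + 2 + 1 + 5 + 1) / 6 = 16/6 = 2.6667
  x̄ = (4.1667, 2.6667),  deviation x̄ - mu_0 = (4.1667, 2.6667) - (4, 6) = (0.1667, -3.3333).

Step 2 — sample covariance matrix, S[i,j] = (1/(n-1)) · Σ_k (x_{k,i} - mean_i) · (x_{k,j} - mean_j), divisor n-1 = 5:
  S[U,U] = ((-3.1667)·(-3.1667) + (1.8333)·(1.8333) + (2.8333)·(2.8333) + (1.8333)·(1.8333) + (-2.1667)·(-2.1667) + (-1.1667)·(-1.1667)) / 5 = 30.8333/5 = 6.1667
  S[U,V] = ((-3.1667)·(1.3333) + (1.8333)·(0.3333) + (2.8333)·(-0.6667) + (1.8333)·(-1.6667) + (-2.1667)·(2.3333) + (-1.1667)·(-1.6667)) / 5 = -11.6667/5 = -2.3333
  S[V,V] = ((1.3333)·(1.3333) + (0.3333)·(0.3333) + (-0.6667)·(-0.6667) + (-1.6667)·(-1.6667) + (2.3333)·(2.3333) + (-1.6667)·(-1.6667)) / 5 = 13.3333/5 = 2.6667
  S = [[6.1667, -2.3333],
 [-2.3333, 2.6667]].

Step 3 — invert S. det(S) = 6.1667·2.6667 - (-2.3333)² = 11.
  S^{-1} = (1/det) · [[d, -b], [-b, a]] = [[0.2424, 0.2121],
 [0.2121, 0.5606]].

Step 4 — quadratic form (x̄ - mu_0)^T · S^{-1} · (x̄ - mu_0):
  S^{-1} · (x̄ - mu_0) = (-0.6667, -1.8333),
  (x̄ - mu_0)^T · [...] = (0.1667)·(-0.6667) + (-3.3333)·(-1.8333) = 6.

Step 5 — scale by n: T² = 6 · 6 = 36.

T² ≈ 36


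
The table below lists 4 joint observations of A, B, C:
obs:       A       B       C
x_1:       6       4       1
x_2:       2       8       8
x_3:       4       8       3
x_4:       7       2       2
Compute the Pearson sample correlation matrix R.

Step 1 — column means:
  mean(A) = (6 + 2 + 4 + 7) / 4 = 19/4 = 4.75
  mean(B) = (4 + 8 + 8 + 2) / 4 = 22/4 = 5.5
  mean(C) = (1 + 8 + 3 + 2) / 4 = 14/4 = 3.5

Step 2 — sample variances and covariances s[i,j] = (1/(n-1)) · Σ_k (x_{k,i} - mean_i) · (x_{k,j} - mean_j), with n-1 = 3:
  s[A,A] = ((1.25)·(1.25) + (-2.75)·(-2.75) + (-0.75)·(-0.75) + (2.25)·(2.25)) / 3 = 14.75/3 = 4.9167
  s[A,B] = ((1.25)·(-1.5) + (-2.75)·(2.5) + (-0.75)·(2.5) + (2.25)·(-3.5)) / 3 = -18.5/3 = -6.1667
  s[A,C] = ((1.25)·(-2.5) + (-2.75)·(4.5) + (-0.75)·(-0.5) + (2.25)·(-1.5)) / 3 = -18.5/3 = -6.1667
  s[B,B] = ((-1.5)·(-1.5) + (2.5)·(2.5) + (2.5)·(2.5) + (-3.5)·(-3.5)) / 3 = 27/3 = 9
  s[B,C] = ((-1.5)·(-2.5) + (2.5)·(4.5) + (2.5)·(-0.5) + (-3.5)·(-1.5)) / 3 = 19/3 = 6.3333
  s[C,C] = ((-2.5)·(-2.5) + (4.5)·(4.5) + (-0.5)·(-0.5) + (-1.5)·(-1.5)) / 3 = 29/3 = 9.6667
  Sample standard deviations s_i = √(s[i,i]):
  s(A) = √(4.9167) = 2.2174
  s(B) = √(9) = 3
  s(C) = √(9.6667) = 3.1091

Step 3 — r_{ij} = s_{ij} / (s_i · s_j):
  r[A,A] = 1 (diagonal).
  r[A,B] = -6.1667 / (2.2174 · 3) = -6.1667 / 6.6521 = -0.927
  r[A,C] = -6.1667 / (2.2174 · 3.1091) = -6.1667 / 6.894 = -0.8945
  r[B,B] = 1 (diagonal).
  r[B,C] = 6.3333 / (3 · 3.1091) = 6.3333 / 9.3274 = 0.679
  r[C,C] = 1 (diagonal).

R is symmetric with unit diagonal. Assembling:

R = [[1, -0.927, -0.8945],
 [-0.927, 1, 0.679],
 [-0.8945, 0.679, 1]]


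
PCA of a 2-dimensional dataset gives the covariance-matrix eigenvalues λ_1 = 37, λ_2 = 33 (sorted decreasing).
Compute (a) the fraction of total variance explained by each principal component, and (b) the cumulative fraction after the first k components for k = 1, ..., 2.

Step 1 — total variance = trace(Sigma) = Σ λ_i = 37 + 33 = 70.

Step 2 — fraction explained by component i = λ_i / Σ λ:
  PC1: 37/70 = 0.5286
  PC2: 33/70 = 0.4714

Step 3 — cumulative fraction after k components = (λ_1 + ... + λ_k) / Σ λ:
  k = 1: 37/70 = 0.5286
  k = 2: (37 + 33)/70 = 70/70 = 1

Summary (fraction, with percent):

explained: PC1 0.5286 (52.86%), PC2 0.4714 (47.14%);  cumulative: 0.5286, 1


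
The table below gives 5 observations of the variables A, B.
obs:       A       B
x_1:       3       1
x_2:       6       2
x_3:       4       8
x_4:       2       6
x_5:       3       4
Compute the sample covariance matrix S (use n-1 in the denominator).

Step 1 — column means:
  mean(A) = (3 + 6 + 4 + 2 + 3) / 5 = 18/5 = 3.6
  mean(B) = (1 + 2 + 8 + 6 + 4) / 5 = 21/5 = 4.2

Step 2 — sample covariance S[i,j] = (1/(n-1)) · Σ_k (x_{k,i} - mean_i) · (x_{k,j} - mean_j), with n-1 = 4.
  S[A,A] = ((-0.6)·(-0.6) + (2.4)·(2.4) + (0.4)·(0.4) + (-1.6)·(-1.6) + (-0.6)·(-0.6)) / 4 = 9.2/4 = 2.3
  S[A,B] = ((-0.6)·(-3.2) + (2.4)·(-2.2) + (0.4)·(3.8) + (-1.6)·(1.8) + (-0.6)·(-0.2)) / 4 = -4.6/4 = -1.15
  S[B,B] = ((-3.2)·(-3.2) + (-2.2)·(-2.2) + (3.8)·(3.8) + (1.8)·(1.8) + (-0.2)·(-0.2)) / 4 = 32.8/4 = 8.2

S is symmetric (S[j,i] = S[i,j]). Assembling:

S = [[2.3, -1.15],
 [-1.15, 8.2]]


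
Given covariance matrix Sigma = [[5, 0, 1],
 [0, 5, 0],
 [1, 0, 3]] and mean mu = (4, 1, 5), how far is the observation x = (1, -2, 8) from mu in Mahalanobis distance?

Step 1 — centre the observation: (x - mu) = (-3, -3, 3).

Step 2 — invert Sigma (cofactor / det for 3×3, or solve directly):
  Sigma^{-1} = [[0.2143, 0, -0.0714],
 [0, 0.2, 0],
 [-0.0714, 0, 0.3571]].

Step 3 — form the quadratic (x - mu)^T · Sigma^{-1} · (x - mu):
  Sigma^{-1} · (x - mu) = (-0.8571, -0.6, 1.2857).
  (x - mu)^T · [Sigma^{-1} · (x - mu)] = (-3)·(-0.8571) + (-3)·(-0.6) + (3)·(1.2857) = 8.2286.

Step 4 — take square root: d = √(8.2286) ≈ 2.8685.

d(x, mu) = √(8.2286) ≈ 2.8685


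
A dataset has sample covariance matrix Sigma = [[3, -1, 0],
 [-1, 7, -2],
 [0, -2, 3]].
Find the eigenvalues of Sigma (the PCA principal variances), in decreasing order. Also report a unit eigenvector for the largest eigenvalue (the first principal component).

Step 1 — characteristic polynomial p(λ) = det(λI - Sigma) = λ³ - tr·λ² + c_1·λ - det, where tr = trace, c_1 = sum of the principal 2×2 minors, det = det(Sigma):
  tr = 3 + 7 + 3 = 13,
  c_1 = (3·7 - (-1)²) + (3·3 - (0)²) + (7·3 - (-2)²) = 20 + 9 + 17 = 46,
  det = 3·(7·3 - (-2)²) - (-1)·((-1)·3 - (-2)·(0)) + (0)·((-1)·(-2) - 7·(0)) = 3·(17) - (-1)·(-3) + (0)·(2) = 48.
  So p(λ) = λ³ - 13λ² + 46λ - 48.
Step 2 — look for an integer root (rational root theorem: any rational root is an integer divisor of 48). Testing λ = 2:
  p(2) = 8 - 52 + 92 - 48 = 0  ✓
  Dividing out (λ - 2): p(λ) = (λ - 2)(λ² - 11λ + 24).
Step 3 — remaining eigenvalues from the quadratic λ² - 11λ + 24 = 0:
  Δ = 11² - 4·24 = 121 - 96 = 25,  λ = (11 ± √25)/2 = (11 ± 5)/2 = 8 or 3.
  Sorted: λ_1 = 8,  λ_2 = 3,  λ_3 = 2  (check: sum = 13 = tr ✓).

Step 4 — unit eigenvector for λ_1 = 8: v spans the null space of (Sigma - λ_1 I), whose rows are
  r_1 = (-5, -1, 0),  r_2 = (-1, -1, -2),  r_3 = (0, -2, -5).
  v is orthogonal to every row, so take v ∝ r_1 × r_2 = ((-1)·(-2) - (0)·(-1), (0)·(-1) - (-5)·(-2), (-5)·(-1) - (-1)·(-1)) = (2, -10, 4).
  Rescale (divide by 2): u = (1, -5, 2).
  ||u|| = √((1)² + (-5)² + (2)²) = √(30) ≈ 5.4772,  v_1 = u/||u|| ≈ (0.1826, -0.9129, 0.3651) (||v_1|| = 1).

λ_1 = 8,  λ_2 = 3,  λ_3 = 2;  v_1 ≈ (0.1826, -0.9129, 0.3651)


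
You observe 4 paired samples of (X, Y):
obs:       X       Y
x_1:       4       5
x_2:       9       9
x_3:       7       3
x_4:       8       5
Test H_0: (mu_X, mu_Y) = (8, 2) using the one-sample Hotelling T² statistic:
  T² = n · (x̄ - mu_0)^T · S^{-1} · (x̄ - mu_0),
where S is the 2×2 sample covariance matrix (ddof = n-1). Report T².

Step 1 — sample mean vector:
  mean(X) = (4 + 9 + 7 + 8) / 4 = 28/4 = 7
  mean(Y) = (5 + 9 + 3 + 5) / 4 = 22/4 = 5.5
  x̄ = (7, 5.5),  deviation x̄ - mu_0 = (7, 5.5) - (8, 2) = (-1, 3.5).

Step 2 — sample covariance matrix, S[i,j] = (1/(n-1)) · Σ_k (x_{k,i} - mean_i) · (x_{k,j} - mean_j), divisor n-1 = 3:
  S[X,X] = ((-3)·(-3) + (2)·(2) + (0)·(0) + (1)·(1)) / 3 = 14/3 = 4.6667
  S[X,Y] = ((-3)·(-0.5) + (2)·(3.5) + (0)·(-2.5) + (1)·(-0.5)) / 3 = 8/3 = 2.6667
  S[Y,Y] = ((-0.5)·(-0.5) + (3.5)·(3.5) + (-2.5)·(-2.5) + (-0.5)·(-0.5)) / 3 = 19/3 = 6.3333
  S = [[4.6667, 2.6667],
 [2.6667, 6.3333]].

Step 3 — invert S. det(S) = 4.6667·6.3333 - (2.6667)² = 22.4444.
  S^{-1} = (1/det) · [[d, -b], [-b, a]] = [[0.2822, -0.1188],
 [-0.1188, 0.2079]].

Step 4 — quadratic form (x̄ - mu_0)^T · S^{-1} · (x̄ - mu_0):
  S^{-1} · (x̄ - mu_0) = (-0.698, 0.8465),
  (x̄ - mu_0)^T · [...] = (-1)·(-0.698) + (3.5)·(0.8465) = 3.6609.

Step 5 — scale by n: T² = 4 · 3.6609 = 14.6436.

T² ≈ 14.6436


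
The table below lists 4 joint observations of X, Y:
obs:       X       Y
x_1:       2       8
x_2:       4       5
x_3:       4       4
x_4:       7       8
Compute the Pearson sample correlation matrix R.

Step 1 — column means:
  mean(X) = (2 + 4 + 4 + 7) / 4 = 17/4 = 4.25
  mean(Y) = (8 + 5 + 4 + 8) / 4 = 25/4 = 6.25

Step 2 — sample variances and covariances s[i,j] = (1/(n-1)) · Σ_k (x_{k,i} - mean_i) · (x_{k,j} - mean_j), with n-1 = 3:
  s[X,X] = ((-2.25)·(-2.25) + (-0.25)·(-0.25) + (-0.25)·(-0.25) + (2.75)·(2.75)) / 3 = 12.75/3 = 4.25
  s[X,Y] = ((-2.25)·(1.75) + (-0.25)·(-1.25) + (-0.25)·(-2.25) + (2.75)·(1.75)) / 3 = 1.75/3 = 0.5833
  s[Y,Y] = ((1.75)·(1.75) + (-1.25)·(-1.25) + (-2.25)·(-2.25) + (1.75)·(1.75)) / 3 = 12.75/3 = 4.25
  Sample standard deviations s_i = √(s[i,i]):
  s(X) = √(4.25) = 2.0616
  s(Y) = √(4.25) = 2.0616

Step 3 — r_{ij} = s_{ij} / (s_i · s_j):
  r[X,X] = 1 (diagonal).
  r[X,Y] = 0.5833 / (2.0616 · 2.0616) = 0.5833 / 4.25 = 0.1373
  r[Y,Y] = 1 (diagonal).

R is symmetric with unit diagonal. Assembling:

R = [[1, 0.1373],
 [0.1373, 1]]
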